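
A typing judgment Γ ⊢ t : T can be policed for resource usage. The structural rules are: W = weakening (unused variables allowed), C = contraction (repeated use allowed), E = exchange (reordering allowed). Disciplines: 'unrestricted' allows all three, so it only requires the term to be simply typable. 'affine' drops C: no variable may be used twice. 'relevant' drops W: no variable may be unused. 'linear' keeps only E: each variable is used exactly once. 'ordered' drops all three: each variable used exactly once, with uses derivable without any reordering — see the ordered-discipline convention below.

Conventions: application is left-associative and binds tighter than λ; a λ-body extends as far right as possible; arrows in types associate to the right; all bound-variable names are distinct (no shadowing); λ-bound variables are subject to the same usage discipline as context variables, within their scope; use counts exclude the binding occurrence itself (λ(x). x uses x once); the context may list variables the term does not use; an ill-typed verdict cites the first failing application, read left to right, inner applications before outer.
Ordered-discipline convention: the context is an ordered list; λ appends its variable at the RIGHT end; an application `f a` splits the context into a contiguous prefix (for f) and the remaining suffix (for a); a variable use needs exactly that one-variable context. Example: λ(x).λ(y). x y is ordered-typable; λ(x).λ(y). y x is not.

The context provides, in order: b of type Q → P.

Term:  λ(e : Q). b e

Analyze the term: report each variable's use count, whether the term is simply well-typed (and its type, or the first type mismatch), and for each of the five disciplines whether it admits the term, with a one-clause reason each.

use counts: b=1; e (λ-bound)=1
uses in reading order: b, e
typing: ✓ — Q → P
ordered ✓ (b, e: once each, no exchange needed)
linear ✓ (single use per variable (b, e))
affine ✓ (b, e: no repeats, contraction unneeded)
relevant ✓ (every one of b, e appears)
unrestricted ✓ (typability at Q → P is all that's needed)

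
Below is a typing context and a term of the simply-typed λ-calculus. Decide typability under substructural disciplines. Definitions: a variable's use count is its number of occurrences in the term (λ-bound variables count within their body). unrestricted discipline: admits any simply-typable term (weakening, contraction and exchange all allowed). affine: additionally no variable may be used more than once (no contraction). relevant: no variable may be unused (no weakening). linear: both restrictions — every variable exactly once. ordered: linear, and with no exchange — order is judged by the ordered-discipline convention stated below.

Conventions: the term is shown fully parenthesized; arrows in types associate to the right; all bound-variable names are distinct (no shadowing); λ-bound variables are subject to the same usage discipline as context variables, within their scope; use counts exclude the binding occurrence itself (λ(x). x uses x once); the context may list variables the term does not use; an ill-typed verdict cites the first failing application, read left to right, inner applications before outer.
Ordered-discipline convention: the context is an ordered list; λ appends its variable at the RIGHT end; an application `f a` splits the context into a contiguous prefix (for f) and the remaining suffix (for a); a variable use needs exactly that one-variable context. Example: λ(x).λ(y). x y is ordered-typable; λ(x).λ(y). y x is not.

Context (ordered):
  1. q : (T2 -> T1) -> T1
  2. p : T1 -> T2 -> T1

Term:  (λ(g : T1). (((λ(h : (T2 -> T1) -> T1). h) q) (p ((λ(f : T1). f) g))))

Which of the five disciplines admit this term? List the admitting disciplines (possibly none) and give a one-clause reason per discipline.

admitted in: ordered, linear, affine, relevant, unrestricted
usage: q: 1×; p: 1×; g (λ-bound): 1×; h (λ-bound): 1×; f (λ-bound): 1×
use order (left to right): h, q, p, f, g
typing: ✓ — T1 -> T1
ordered ✓ (q, p, g, h, f once each; derivable with no W/C/E)
linear ✓ (each of q, p, g, h, f used exactly once)
affine ✓ (at most one use each (q, p, g, h, f))
relevant ✓ (at least one use each (q, p, g, h, f))
unrestricted ✓ (well-typed at T1 -> T1; no restrictions here)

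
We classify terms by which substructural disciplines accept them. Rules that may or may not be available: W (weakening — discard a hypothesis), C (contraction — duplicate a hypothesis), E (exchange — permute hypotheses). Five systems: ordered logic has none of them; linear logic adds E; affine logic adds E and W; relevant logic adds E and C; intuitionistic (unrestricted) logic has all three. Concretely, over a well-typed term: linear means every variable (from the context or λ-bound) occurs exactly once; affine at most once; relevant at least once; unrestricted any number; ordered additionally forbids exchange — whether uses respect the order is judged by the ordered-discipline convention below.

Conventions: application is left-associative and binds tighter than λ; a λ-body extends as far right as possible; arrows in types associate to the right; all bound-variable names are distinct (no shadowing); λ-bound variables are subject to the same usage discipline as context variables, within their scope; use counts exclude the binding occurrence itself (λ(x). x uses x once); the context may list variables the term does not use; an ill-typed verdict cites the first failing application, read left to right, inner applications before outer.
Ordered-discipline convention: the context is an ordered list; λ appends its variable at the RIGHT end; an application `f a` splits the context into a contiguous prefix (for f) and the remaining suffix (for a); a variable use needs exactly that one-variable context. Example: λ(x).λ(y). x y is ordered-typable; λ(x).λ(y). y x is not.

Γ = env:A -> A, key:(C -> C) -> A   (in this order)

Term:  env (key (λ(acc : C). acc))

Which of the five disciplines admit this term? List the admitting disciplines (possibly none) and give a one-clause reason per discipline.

admitted by: ordered, linear, affine, relevant, unrestricted
usage: env: 1; key: 1; acc (λ-bound): 1
order of uses: env, key, acc
typing: well-typed at A
ordered: ✓, env, key, acc once each; derivable with no W/C/E
linear: ✓, exactly-once usage across env, key, acc
affine: ✓, env, key, acc: no repeats, contraction unneeded
relevant: ✓, at least one use each (env, key, acc)
unrestricted: ✓, typability at A is all that's needed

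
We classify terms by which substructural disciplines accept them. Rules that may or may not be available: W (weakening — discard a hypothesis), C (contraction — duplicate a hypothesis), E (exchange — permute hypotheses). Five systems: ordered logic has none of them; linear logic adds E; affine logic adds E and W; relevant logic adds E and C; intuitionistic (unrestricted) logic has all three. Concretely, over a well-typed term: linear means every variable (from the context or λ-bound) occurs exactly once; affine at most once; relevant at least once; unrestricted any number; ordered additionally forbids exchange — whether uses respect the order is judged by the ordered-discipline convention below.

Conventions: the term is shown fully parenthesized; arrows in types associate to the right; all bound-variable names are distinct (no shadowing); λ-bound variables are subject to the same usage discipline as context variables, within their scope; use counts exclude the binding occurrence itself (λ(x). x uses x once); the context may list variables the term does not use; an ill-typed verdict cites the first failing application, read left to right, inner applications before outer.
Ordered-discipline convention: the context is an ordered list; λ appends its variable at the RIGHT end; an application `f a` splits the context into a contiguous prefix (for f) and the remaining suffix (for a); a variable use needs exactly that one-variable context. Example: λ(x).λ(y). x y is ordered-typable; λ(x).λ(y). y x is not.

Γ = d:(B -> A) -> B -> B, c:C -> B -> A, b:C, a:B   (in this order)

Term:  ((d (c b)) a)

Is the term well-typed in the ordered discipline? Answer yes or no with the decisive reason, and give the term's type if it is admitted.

yes — d, c, b, a: once each, no exchange needed; term : B
counts: d: 1, c: 1, b: 1, a: 1
uses in reading order: d, c, b, a
typing: well-typed at B
per-discipline verdicts: ordered ✓; linear ✓; affine ✓; relevant ✓; unrestricted ✓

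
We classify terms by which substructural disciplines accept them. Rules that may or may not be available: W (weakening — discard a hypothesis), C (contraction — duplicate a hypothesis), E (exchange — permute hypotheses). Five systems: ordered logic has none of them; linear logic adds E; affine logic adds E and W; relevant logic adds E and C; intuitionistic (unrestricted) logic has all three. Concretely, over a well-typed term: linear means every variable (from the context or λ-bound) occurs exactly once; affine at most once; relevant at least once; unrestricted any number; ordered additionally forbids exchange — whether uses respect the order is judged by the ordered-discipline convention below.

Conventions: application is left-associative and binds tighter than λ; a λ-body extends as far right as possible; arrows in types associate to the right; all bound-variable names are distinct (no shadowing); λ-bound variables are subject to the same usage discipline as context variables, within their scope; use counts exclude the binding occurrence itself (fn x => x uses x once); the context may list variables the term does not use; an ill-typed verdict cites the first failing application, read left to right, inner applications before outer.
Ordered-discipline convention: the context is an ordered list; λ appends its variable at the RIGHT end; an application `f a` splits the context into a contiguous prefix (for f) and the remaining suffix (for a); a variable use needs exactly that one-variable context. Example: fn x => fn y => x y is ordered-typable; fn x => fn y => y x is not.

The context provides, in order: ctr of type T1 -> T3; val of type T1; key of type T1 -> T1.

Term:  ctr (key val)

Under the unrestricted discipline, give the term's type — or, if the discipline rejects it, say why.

term : T3
use counts: ctr: 1, val: 1, key: 1
left-to-right use order: ctr, key, val
typing: well-typed at T3
all disciplines: ordered ✗; linear ✓; affine ✓; relevant ✓; unrestricted ✓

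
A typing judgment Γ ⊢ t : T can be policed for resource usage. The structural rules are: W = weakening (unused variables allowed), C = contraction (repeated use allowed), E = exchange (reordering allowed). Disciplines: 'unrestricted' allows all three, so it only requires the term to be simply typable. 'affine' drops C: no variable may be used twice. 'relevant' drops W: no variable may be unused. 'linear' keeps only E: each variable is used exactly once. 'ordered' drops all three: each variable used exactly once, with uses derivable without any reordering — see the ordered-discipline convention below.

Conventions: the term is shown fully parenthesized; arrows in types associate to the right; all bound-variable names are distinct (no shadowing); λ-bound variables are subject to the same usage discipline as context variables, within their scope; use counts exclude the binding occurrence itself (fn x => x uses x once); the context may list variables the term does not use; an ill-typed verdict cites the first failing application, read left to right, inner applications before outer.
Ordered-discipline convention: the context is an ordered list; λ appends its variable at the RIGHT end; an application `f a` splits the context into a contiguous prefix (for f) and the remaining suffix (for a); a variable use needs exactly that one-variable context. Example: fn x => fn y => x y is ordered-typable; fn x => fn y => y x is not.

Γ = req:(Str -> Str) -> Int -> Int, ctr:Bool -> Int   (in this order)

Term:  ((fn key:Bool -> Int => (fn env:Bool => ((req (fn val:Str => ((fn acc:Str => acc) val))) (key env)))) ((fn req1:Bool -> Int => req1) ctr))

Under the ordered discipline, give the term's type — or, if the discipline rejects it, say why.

term : Bool -> Int
usage: req ×1; ctr ×1; key (λ-bound) ×1; env (λ-bound) ×1; val (λ-bound) ×1; acc (λ-bound) ×1; req1 (λ-bound) ×1
use order (left to right): req, acc, val, key, env, req1, ctr
typing: well-typed at Bool -> Int
per-discipline verdicts: ordered ✓; linear ✓; affine ✓; relevant ✓; unrestricted ✓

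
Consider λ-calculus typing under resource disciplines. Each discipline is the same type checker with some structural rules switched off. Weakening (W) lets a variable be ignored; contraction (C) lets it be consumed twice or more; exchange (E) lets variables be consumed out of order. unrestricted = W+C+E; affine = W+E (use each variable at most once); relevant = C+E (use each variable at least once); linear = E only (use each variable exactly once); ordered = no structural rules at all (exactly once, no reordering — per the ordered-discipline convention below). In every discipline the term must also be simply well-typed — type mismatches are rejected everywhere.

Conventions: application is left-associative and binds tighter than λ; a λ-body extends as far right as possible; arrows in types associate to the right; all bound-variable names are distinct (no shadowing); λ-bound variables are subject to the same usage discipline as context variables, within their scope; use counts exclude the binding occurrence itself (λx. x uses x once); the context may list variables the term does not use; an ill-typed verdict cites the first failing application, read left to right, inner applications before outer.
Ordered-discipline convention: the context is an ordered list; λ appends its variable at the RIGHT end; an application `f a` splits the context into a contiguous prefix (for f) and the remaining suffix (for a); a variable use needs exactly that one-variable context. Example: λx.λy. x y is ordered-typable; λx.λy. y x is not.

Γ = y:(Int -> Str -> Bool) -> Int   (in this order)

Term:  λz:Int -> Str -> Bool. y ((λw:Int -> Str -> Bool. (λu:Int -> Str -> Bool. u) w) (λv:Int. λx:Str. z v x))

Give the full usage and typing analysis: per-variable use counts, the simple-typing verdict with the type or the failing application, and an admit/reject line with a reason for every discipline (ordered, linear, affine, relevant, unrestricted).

variable uses: y: 1×, z [bound]: 1×, w [bound]: 1×, u [bound]: 1×, v [bound]: 1×, x [bound]: 1×
use order (left to right): y, u, w, z, v, x
typing: ✓ — (Int -> Str -> Bool) -> Int
ordered ✓ (one use each (y, z, w, u, v, x); ordered split holds)
linear ✓ (each of y, z, w, u, v, x used exactly once)
affine ✓ (no duplicate uses among y, z, w, u, v, x)
relevant ✓ (every one of y, z, w, u, v, x appears)
unrestricted ✓ (well-typed at (Int -> Str -> Bool) -> Int; no restrictions here)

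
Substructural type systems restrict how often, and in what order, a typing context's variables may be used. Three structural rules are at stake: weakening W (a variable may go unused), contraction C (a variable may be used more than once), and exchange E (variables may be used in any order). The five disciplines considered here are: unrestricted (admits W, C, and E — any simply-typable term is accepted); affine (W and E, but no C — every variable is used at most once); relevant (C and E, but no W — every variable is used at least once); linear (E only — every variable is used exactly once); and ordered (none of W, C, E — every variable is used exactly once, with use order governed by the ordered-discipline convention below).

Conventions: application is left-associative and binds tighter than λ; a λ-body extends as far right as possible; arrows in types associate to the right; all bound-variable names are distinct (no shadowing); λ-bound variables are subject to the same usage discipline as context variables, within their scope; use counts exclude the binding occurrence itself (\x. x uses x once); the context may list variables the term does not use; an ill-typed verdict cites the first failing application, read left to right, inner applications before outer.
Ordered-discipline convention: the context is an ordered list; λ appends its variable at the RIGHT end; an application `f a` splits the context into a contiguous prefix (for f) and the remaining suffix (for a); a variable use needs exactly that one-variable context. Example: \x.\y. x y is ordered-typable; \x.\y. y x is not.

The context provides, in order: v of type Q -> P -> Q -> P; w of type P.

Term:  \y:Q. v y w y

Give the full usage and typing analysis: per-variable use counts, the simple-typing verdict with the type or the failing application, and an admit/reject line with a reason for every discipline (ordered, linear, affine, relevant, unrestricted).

use counts: v: 1, w: 1, y (bound): 2
left-to-right use order: v, y, w, y
typing: well-typed at Q -> P
ordered ✗ (uses contraction: y ×2)
linear ✗ (uses contraction: y ×2)
affine ✗ (uses contraction: y ×2)
relevant ✓ (at least one use each (v, w, y))
unrestricted ✓ (typability at Q -> P is all that's needed)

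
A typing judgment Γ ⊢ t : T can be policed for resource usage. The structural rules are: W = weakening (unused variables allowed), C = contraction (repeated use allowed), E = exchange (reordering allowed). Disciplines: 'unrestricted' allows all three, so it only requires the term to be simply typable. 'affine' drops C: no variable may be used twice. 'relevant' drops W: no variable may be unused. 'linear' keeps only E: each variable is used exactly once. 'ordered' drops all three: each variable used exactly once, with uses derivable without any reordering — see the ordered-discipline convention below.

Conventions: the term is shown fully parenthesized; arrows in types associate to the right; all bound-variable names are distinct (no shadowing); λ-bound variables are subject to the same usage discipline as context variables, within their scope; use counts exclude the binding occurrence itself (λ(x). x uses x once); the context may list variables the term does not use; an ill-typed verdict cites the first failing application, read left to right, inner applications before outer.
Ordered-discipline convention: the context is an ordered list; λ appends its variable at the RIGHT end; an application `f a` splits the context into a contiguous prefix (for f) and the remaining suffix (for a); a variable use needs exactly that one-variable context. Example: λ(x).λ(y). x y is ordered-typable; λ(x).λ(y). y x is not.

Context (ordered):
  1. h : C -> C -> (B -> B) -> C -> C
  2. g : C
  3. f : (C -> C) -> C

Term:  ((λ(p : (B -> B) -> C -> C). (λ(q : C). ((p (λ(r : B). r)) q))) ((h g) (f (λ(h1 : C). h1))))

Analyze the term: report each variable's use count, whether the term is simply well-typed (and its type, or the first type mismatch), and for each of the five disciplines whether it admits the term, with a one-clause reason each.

counts: h: 1, g: 1, f: 1, p (bound): 1, q (bound): 1, r (bound): 1, h1 (bound): 1
order of uses: p, r, q, h, g, f, h1
typing: well-typed at C -> C
ordered: ✓, h, g, f, p, q, r, h1: once each, no exchange needed
linear: ✓, exactly-once usage across h, g, f, p, q, r, h1
affine: ✓, at most one use each (h, g, f, p, q, r, h1)
relevant: ✓, h, g, f, p, q, r, h1: all used, weakening unneeded
unrestricted: ✓, well-typed at C -> C; no restrictions here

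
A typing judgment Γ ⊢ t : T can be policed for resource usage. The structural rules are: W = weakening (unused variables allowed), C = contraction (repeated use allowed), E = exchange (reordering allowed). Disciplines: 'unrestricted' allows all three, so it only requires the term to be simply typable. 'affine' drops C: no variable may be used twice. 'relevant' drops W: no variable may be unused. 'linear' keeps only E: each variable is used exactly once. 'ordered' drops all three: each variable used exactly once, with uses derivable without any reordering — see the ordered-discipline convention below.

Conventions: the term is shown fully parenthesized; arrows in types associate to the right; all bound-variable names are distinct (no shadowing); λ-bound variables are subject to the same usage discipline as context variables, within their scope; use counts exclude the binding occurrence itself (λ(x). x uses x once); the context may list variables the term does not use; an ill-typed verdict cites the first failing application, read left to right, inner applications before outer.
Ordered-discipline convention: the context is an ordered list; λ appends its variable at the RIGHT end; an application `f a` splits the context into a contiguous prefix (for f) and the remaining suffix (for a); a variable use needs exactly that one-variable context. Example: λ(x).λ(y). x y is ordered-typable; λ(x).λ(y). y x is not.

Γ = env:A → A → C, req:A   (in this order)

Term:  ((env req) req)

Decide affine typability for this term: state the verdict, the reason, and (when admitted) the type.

no — repeated use of req ×2
counts: env: 1×; req: 2×
use order (left to right): env, req, req
typing: the term checks, with type C
all disciplines: ordered ✗; linear ✗; affine ✗; relevant ✓; unrestricted ✓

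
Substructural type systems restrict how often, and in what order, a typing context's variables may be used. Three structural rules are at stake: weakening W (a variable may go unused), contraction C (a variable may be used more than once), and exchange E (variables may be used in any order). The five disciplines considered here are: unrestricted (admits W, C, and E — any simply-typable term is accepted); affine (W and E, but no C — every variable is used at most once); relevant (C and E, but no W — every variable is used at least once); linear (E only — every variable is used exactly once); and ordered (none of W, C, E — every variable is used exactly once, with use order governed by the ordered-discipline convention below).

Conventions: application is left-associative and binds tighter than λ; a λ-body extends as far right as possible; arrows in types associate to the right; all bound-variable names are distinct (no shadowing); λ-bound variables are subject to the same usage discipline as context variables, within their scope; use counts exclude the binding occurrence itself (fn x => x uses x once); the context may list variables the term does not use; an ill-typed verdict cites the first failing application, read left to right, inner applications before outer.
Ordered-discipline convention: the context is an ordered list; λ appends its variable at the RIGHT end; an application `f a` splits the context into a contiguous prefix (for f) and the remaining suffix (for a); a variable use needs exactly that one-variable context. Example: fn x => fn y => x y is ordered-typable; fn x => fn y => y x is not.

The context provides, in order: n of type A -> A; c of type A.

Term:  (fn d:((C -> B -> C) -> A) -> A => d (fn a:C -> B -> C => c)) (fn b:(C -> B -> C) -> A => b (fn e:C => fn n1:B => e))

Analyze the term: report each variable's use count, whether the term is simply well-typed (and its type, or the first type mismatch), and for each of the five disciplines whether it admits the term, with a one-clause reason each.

counts: n: 0×; c: 1×; d [bound]: 1×; a [bound]: 0×; b [bound]: 1×; e [bound]: 1×; n1 [bound]: 0×
uses in reading order: d, c, b, e
typing: ✓ — A
ordered: ✗, n, a, n1 left unused
linear: ✗, n, a, n1 left unused
affine: ✓, n, c, d, a, b, e, n1: no repeats, contraction unneeded
relevant: ✗, n, a, n1 left unused
unrestricted: ✓, simply typable at A; W, C, E all held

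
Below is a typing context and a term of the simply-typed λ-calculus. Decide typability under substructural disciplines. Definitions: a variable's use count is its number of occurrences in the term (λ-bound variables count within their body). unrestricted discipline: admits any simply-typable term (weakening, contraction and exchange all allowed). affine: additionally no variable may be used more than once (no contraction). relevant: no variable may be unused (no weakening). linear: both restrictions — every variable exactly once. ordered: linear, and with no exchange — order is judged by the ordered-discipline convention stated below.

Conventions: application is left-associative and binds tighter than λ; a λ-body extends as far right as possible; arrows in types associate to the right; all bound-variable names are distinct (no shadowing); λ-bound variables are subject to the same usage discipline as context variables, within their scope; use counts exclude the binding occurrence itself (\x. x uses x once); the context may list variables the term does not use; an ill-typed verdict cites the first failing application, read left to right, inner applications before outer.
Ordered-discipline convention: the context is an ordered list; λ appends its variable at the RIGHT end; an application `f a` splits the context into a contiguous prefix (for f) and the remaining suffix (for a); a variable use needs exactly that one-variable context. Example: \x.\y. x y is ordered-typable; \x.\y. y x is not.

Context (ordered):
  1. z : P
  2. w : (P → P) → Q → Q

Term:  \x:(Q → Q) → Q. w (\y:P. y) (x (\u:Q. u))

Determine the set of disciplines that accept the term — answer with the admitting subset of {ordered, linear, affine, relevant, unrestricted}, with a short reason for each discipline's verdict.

accepted by: affine, unrestricted
usage: z: 0×, w: 1×, x (λ-bound): 1×, y (λ-bound): 1×, u (λ-bound): 1×
left-to-right use order: w, y, x, u
typing: well-typed — term : ((Q → Q) → Q) → Q
ordered ✗ (unused: z — weakening required)
linear ✗ (unused: z — weakening required)
affine ✓ (z, w, x, y, u: no repeats, contraction unneeded)
relevant ✗ (unused: z — weakening required)
unrestricted ✓ (typability at ((Q → Q) → Q) → Q is all that's needed)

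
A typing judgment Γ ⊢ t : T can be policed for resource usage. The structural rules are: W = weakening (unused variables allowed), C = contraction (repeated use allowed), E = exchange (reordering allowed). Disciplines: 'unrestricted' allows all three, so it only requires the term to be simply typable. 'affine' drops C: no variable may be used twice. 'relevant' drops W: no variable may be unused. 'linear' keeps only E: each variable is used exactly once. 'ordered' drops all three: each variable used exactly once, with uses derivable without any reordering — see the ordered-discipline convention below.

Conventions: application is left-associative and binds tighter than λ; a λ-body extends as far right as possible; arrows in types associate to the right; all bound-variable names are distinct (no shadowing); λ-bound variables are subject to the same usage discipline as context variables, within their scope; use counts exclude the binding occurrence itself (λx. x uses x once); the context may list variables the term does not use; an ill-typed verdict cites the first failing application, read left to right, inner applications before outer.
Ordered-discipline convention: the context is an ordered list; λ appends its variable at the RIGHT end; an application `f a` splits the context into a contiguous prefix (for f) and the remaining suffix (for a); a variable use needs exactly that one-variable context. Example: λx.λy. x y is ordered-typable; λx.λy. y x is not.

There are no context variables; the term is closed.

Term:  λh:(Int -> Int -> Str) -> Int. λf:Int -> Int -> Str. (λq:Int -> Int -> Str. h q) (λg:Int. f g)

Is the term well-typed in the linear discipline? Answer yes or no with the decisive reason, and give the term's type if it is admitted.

yes — exactly-once usage across h, f, q, g; term : ((Int -> Int -> Str) -> Int) -> (Int -> Int -> Str) -> Int
variable uses: h [bound]=1; f [bound]=1; q [bound]=1; g [bound]=1
order of uses: h, q, f, g
typing: ✓ — ((Int -> Int -> Str) -> Int) -> (Int -> Int -> Str) -> Int
per-discipline verdicts: ordered ✓ | linear ✓ | affine ✓ | relevant ✓ | unrestricted ✓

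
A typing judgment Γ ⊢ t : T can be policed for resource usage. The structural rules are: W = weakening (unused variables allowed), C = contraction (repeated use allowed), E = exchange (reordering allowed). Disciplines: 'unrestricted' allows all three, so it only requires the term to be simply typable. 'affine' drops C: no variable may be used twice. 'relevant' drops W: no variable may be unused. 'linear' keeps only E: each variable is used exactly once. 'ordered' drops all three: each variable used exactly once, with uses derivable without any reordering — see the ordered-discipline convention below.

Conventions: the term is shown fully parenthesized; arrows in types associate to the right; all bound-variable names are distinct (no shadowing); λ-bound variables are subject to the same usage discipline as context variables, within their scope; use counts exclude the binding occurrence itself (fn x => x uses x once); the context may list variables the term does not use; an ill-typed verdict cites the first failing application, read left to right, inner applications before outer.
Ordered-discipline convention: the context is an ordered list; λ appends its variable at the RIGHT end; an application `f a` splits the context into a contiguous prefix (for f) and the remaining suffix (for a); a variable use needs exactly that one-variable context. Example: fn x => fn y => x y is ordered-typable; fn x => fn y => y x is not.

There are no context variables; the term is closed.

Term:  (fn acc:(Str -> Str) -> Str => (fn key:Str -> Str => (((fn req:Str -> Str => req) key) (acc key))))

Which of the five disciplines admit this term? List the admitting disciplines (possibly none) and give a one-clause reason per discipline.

admitted by: relevant, unrestricted
use counts: acc (bound): 1, key (bound): 2, req (bound): 1
order of uses: req, key, acc, key
typing: ✓ — ((Str -> Str) -> Str) -> (Str -> Str) -> Str
ordered: ✗ — key ×2 used more than once (contraction)
linear: ✗ — key ×2 used more than once (contraction)
affine: ✗ — key ×2 used more than once (contraction)
relevant: ✓ — none of acc, key, req goes unused
unrestricted: ✓ — simply typable at ((Str -> Str) -> Str) -> (Str -> Str) -> Str; W, C, E all held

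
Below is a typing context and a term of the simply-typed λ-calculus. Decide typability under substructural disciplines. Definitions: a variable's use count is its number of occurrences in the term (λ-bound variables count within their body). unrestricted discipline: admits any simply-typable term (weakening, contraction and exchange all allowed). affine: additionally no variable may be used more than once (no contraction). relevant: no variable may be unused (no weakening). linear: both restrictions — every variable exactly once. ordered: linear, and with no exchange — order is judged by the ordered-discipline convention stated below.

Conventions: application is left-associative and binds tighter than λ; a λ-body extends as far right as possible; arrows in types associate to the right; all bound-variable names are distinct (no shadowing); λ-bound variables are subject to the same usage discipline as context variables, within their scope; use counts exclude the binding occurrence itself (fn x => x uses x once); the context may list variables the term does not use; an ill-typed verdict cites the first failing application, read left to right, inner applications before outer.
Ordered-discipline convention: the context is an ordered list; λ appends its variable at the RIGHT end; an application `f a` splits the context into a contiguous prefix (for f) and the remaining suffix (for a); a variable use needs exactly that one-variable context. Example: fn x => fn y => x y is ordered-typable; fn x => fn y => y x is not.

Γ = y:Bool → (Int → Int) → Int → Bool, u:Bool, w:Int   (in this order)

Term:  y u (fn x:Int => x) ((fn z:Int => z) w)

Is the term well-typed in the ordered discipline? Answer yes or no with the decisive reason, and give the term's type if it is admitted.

yes — single-use (y, u, w, x, z), ordered derivation ok; term : Bool
use counts: y=1, u=1, w=1, x [bound]=1, z [bound]=1
left-to-right use order: y, u, x, z, w
typing: ✓ — Bool
per-discipline verdicts: ordered ✓; linear ✓; affine ✓; relevant ✓; unrestricted ✓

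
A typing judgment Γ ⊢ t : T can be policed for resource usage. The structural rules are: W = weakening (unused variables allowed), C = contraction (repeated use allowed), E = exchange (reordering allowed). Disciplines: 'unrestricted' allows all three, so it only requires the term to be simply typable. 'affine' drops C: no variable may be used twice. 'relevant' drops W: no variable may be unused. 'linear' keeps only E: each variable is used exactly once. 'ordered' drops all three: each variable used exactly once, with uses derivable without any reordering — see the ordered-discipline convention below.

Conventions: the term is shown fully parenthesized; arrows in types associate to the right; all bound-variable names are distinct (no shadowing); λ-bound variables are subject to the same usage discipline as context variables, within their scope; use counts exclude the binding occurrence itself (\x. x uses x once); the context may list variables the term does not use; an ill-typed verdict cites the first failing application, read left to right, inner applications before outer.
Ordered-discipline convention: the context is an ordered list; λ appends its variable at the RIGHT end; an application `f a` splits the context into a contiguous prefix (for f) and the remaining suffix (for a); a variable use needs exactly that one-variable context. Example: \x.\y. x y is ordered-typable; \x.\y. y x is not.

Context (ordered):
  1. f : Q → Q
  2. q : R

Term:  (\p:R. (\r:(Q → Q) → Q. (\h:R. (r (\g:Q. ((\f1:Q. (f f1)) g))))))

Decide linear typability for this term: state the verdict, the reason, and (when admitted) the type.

no — needs weakening: q, p, h unused
usage: f ×1, q ×0, p [bound] ×0, r [bound] ×1, h [bound] ×0, g [bound] ×1, f1 [bound] ×1
uses in reading order: r, f, f1, g
typing: the term checks, with type R → ((Q → Q) → Q) → R → Q
per-discipline verdicts: ordered ✗; linear ✗; affine ✓; relevant ✗; unrestricted ✓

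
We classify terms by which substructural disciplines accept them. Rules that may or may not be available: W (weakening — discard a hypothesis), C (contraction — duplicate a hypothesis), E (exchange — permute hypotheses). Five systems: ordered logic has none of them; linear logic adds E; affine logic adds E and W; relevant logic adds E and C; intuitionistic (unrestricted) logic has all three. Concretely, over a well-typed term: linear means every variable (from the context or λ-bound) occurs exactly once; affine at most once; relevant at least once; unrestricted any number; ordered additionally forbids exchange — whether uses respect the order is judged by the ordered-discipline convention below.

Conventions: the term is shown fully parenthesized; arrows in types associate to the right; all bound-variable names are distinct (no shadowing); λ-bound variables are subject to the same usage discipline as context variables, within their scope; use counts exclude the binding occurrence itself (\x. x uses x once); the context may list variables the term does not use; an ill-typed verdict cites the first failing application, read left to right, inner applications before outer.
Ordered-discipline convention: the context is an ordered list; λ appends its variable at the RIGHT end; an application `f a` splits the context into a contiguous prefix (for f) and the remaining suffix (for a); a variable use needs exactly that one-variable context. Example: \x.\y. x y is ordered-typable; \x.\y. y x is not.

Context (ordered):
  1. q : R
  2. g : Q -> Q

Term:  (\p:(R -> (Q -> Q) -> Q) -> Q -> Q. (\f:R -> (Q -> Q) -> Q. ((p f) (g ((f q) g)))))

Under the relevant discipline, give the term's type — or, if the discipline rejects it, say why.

term : ((R -> (Q -> Q) -> Q) -> Q -> Q) -> (R -> (Q -> Q) -> Q) -> Q
counts: q ×1; g ×2; p (bound) ×1; f (bound) ×2
use order (left to right): p, f, g, f, q, g
typing: ✓ — ((R -> (Q -> Q) -> Q) -> Q -> Q) -> (R -> (Q -> Q) -> Q) -> Q
across the five disciplines: ordered ✗ | linear ✗ | affine ✗ | relevant ✓ | unrestricted ✓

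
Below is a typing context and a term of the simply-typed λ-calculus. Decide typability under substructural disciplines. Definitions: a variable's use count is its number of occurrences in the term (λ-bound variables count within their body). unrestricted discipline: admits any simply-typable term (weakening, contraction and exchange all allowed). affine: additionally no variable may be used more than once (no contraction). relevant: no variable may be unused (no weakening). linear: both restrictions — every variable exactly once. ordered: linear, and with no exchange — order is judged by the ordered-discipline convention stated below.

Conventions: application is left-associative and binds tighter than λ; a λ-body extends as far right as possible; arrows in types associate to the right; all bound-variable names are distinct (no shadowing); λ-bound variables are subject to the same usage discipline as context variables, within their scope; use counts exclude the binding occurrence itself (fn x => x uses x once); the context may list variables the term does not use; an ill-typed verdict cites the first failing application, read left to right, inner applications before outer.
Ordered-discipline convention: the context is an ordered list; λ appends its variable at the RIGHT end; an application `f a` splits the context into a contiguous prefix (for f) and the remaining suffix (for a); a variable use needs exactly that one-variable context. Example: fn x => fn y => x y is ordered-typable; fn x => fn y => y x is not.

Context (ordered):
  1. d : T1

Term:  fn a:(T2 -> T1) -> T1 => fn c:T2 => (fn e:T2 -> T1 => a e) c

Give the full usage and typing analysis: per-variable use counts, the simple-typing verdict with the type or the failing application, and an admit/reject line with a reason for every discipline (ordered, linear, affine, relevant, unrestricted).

usage: d: 0×, a [bound]: 1×, c [bound]: 1×, e [bound]: 1×
order of uses: a, e, c
typing: ill-typed: a function awaiting T2 -> T1 gets T2
ordered: ✗ — the type mismatch rejects it
linear: ✗ — not simply typable
affine: ✗ — fails simple typing
relevant: ✗ — a type mismatch blocks all five
unrestricted: ✗ — the type mismatch rejects it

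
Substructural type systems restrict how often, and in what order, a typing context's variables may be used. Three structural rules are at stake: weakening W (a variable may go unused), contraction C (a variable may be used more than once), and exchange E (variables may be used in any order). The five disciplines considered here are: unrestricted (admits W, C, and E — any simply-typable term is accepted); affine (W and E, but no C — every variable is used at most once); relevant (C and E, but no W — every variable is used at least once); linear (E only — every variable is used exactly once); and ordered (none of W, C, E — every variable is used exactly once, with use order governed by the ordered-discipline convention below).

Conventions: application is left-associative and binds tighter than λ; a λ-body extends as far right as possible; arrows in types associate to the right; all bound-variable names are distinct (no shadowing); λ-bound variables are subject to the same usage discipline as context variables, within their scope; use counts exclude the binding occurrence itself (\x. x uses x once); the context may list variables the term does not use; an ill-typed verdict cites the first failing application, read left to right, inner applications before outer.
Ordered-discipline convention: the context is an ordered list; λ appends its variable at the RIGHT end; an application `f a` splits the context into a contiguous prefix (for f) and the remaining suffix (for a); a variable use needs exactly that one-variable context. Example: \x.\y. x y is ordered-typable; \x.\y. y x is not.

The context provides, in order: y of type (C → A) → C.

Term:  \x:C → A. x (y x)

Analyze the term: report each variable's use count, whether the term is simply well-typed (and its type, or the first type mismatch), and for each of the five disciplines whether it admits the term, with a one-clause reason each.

variable uses: y: 1×; x (λ-bound): 2×
use order (left to right): x, y, x
typing: well-typed at (C → A) → A
ordered ✗ (uses contraction: x ×2)
linear ✗ (uses contraction: x ×2)
affine ✗ (uses contraction: x ×2)
relevant ✓ (y, x: all used, weakening unneeded)
unrestricted ✓ (type-checks ((C → A) → A) and nothing is barred)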